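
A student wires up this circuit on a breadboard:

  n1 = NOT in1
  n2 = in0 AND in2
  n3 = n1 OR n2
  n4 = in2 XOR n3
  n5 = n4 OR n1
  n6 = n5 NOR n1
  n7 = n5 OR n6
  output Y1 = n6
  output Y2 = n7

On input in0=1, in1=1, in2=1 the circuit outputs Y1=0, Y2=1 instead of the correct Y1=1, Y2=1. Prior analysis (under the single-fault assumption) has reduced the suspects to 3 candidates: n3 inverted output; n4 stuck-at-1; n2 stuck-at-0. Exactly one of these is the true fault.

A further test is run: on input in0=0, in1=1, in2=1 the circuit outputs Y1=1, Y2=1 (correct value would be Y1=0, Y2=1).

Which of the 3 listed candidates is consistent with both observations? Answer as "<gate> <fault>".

n3 inverted output

Evaluate each candidate on input in0=0, in1=1, in2=1:
  n3 inverted output: n1=0, n2=0, n3=1 [inverted output], n4=0, n5=0, n6=1, n7=1 → Y1=1, Y2=1 — matches
  n4 stuck-at-1: n1=0, n2=0, n3=0, n4=1 [stuck-at-1], n5=1, n6=0, n7=1 → Y1=0, Y2=1 — eliminated
  n2 stuck-at-0: n1=0, n2=0 [stuck-at-0], n3=0, n4=1, n5=1, n6=0, n7=1 → Y1=0, Y2=1 — eliminated
Only n3 inverted output reproduces the observed Y1=1, Y2=1.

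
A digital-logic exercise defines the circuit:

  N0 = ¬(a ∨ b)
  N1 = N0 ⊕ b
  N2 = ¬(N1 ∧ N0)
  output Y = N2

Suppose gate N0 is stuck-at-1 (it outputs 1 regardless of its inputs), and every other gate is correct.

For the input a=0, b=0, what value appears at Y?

Propagate with N0 forced: N0=1 [stuck-at-1], N1=1, N2=0.
So Y = 0. (Same as the fault-free value — the fault is masked on this input.)

0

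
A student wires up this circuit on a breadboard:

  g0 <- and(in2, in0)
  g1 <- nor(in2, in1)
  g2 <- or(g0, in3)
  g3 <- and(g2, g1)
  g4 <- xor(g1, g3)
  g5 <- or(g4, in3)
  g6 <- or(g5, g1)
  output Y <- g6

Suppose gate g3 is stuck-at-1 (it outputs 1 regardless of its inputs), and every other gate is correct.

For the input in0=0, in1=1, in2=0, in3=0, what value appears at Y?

1

Propagate with g3 forced: g0=0, g1=0, g2=0, g3=1 [stuck-at-1], g4=1, g5=1, g6=1.
So Y = 1. (Without the fault it would be 0.)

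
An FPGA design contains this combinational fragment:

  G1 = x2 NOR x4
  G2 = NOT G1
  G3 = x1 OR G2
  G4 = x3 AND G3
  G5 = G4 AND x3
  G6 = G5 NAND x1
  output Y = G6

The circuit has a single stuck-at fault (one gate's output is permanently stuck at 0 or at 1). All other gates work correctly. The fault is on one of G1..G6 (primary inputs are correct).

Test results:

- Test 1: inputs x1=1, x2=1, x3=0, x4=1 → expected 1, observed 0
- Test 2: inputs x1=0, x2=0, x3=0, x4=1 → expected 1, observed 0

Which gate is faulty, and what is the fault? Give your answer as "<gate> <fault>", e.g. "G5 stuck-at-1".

Fault-free values for test 1 (x1=1, x2=1, x3=0, x4=1): G1=0, G2=1, G3=1, G4=0, G5=0, G6=1, giving Y=1. Observed 0.
Test 1: faults giving observed 0 are {G5 stuck-at-1, G6 stuck-at-0}.
Test 2 (x1=0, x2=0, x3=0, x4=1): fault-free G1=0, G2=1, G3=1, G4=0, G5=0, G6=1 → 1; observed 0. Eliminates G5 stuck-at-1.
Only G6 stuck-at-0 is consistent with every test.

G6 stuck-at-0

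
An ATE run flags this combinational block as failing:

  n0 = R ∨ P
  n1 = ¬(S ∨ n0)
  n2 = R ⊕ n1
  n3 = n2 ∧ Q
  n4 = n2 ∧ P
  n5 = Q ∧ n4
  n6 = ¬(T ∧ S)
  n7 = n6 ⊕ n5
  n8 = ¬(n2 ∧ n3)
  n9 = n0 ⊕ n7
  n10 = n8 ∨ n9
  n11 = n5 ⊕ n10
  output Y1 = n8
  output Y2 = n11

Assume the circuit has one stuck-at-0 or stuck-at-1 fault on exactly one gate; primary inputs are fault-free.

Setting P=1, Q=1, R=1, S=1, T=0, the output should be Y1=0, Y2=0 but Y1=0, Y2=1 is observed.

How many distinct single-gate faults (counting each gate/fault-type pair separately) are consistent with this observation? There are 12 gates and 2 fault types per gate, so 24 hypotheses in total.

Fault-free: n0=1, n1=0, n2=1, n3=1, n4=1, n5=1, n6=1, n7=0, n8=0, n9=1, n10=1, n11=0 → Y1=0, Y2=0. Observed Y1=0, Y2=1.
  n0: stuck-at-0 ✓; others ✗
  n1: none of the 2 fault types match ✗
  n2: none of the 2 fault types match ✗
  n3: none of the 2 fault types match ✗
  n4: none of the 2 fault types match ✗
  n5: none of the 2 fault types match ✗
  n6: stuck-at-0 ✓; others ✗
  n7: stuck-at-1 ✓; others ✗
  n8: none of the 2 fault types match ✗
  n9: stuck-at-0 ✓; others ✗
  n10: stuck-at-0 ✓; others ✗
  n11: stuck-at-1 ✓; others ✗
Consistent faults: {n0 stuck-at-0, n6 stuck-at-0, n7 stuck-at-1, n9 stuck-at-0, n10 stuck-at-0, n11 stuck-at-1} — 6 in all.

6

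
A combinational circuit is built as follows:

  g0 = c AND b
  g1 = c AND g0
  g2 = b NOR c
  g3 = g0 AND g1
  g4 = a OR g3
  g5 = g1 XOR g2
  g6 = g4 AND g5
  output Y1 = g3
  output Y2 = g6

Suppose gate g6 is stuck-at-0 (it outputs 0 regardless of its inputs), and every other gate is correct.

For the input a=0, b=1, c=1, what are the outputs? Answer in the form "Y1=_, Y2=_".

Propagate with g6 forced: g0=1, g1=1, g2=0, g3=1, g4=1, g5=1, g6=0 [stuck-at-0].
So the outputs are Y1=1, Y2=0. (Without the fault they would be Y1=1, Y2=1.)

Y1=1, Y2=0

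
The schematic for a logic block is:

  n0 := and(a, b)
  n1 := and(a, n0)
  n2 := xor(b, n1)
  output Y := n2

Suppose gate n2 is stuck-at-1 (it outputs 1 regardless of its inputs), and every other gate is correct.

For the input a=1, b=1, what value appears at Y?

1

Propagate with n2 forced: n0=1, n1=1, n2=1 [stuck-at-1].
So Y = 1. (Without the fault it would be 0.)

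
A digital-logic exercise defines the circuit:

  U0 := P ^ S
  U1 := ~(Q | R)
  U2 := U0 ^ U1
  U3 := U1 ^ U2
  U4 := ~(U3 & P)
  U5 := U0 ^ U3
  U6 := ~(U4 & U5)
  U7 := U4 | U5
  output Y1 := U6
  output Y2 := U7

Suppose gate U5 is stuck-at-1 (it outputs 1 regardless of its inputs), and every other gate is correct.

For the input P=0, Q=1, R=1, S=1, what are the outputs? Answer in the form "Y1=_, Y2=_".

Propagate with U5 forced: U0=1, U1=0, U2=1, U3=1, U4=1, U5=1 [stuck-at-1], U6=0, U7=1.
So the outputs are Y1=0, Y2=1. (Without the fault they would be Y1=1, Y2=1.)

Y1=0, Y2=1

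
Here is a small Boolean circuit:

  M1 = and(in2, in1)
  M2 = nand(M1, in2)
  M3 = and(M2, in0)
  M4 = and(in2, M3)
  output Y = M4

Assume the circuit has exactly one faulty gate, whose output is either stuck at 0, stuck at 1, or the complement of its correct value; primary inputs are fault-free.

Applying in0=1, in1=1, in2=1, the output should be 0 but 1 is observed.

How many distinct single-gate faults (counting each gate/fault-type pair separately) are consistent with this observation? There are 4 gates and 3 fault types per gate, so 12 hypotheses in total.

8

Fault-free: M1=1, M2=0, M3=0, M4=0 → 0. Observed 1.
  M1 stuck-at-0: output 1 ✓
  M1 stuck-at-1: output 0 ✗
  M1 inverted output: output 1 ✓
  M2 stuck-at-0: output 0 ✗
  M2 stuck-at-1: output 1 ✓
  M2 inverted output: output 1 ✓
  M3 stuck-at-0: output 0 ✗
  M3 stuck-at-1: output 1 ✓
  M3 inverted output: output 1 ✓
  M4 stuck-at-0: output 0 ✗
  M4 stuck-at-1: output 1 ✓
  M4 inverted output: output 1 ✓
Consistent faults: {M1 stuck-at-0, M1 inverted output, M2 stuck-at-1, M2 inverted output, M3 stuck-at-1, M3 inverted output, M4 stuck-at-1, M4 inverted output} — 8 in all.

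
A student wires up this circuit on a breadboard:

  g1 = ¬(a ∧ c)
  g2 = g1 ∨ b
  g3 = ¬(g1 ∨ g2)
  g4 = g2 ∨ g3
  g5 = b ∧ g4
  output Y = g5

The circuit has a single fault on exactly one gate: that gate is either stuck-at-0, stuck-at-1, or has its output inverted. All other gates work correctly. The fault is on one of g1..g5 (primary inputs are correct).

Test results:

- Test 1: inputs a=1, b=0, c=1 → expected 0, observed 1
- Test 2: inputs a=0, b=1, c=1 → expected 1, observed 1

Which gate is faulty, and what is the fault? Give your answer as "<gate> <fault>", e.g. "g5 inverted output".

g5 stuck-at-1

Fault-free values for test 1 (a=1, b=0, c=1): g1=0, g2=0, g3=1, g4=1, g5=0, giving Y=0. Observed 1.
Test 1: faults giving observed 1 are {g5 stuck-at-1, g5 inverted output}.
Test 2 (a=0, b=1, c=1): fault-free g1=1, g2=1, g3=0, g4=1, g5=1 → 1; observed 1. Eliminates g5 inverted output.
Only g5 stuck-at-1 is consistent with every test.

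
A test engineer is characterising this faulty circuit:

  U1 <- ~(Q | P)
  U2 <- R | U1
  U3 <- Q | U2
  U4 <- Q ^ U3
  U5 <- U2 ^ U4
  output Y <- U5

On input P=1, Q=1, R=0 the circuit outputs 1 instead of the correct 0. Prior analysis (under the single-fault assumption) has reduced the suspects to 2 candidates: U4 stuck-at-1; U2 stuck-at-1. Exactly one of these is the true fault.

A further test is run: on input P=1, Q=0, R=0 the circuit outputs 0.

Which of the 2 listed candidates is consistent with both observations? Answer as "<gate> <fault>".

U2 stuck-at-1

Evaluate each candidate on input P=1, Q=0, R=0:
  U4 stuck-at-1: U1=0, U2=0, U3=0, U4=1 [stuck-at-1], U5=1 → 1 — eliminated
  U2 stuck-at-1: U1=0, U2=1 [stuck-at-1], U3=1, U4=1, U5=0 → 0 — matches
Only U2 stuck-at-1 reproduces the observed 0.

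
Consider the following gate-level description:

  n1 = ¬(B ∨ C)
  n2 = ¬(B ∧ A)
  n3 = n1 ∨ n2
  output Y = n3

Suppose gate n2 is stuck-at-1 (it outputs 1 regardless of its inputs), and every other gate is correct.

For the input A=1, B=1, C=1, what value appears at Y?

1

Propagate with n2 forced: n1=0, n2=1 [stuck-at-1], n3=1.
So Y = 1. (Without the fault it would be 0.)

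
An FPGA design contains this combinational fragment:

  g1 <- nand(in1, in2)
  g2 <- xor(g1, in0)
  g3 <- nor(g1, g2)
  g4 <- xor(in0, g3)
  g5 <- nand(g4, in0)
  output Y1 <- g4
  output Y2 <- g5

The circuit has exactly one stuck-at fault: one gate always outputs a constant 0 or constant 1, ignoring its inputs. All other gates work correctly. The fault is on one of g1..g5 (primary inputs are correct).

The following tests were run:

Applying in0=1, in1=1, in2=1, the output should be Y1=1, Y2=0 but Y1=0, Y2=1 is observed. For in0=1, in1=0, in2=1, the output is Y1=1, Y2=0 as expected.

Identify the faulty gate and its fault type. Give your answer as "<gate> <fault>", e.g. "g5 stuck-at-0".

g2 stuck-at-0

Fault-free values for test 1 (in0=1, in1=1, in2=1): g1=0, g2=1, g3=0, g4=1, g5=0, giving Y1=1, Y2=0. Observed Y1=0, Y2=1.
Test 1: faults giving observed Y1=0, Y2=1 are {g2 stuck-at-0, g3 stuck-at-1, g4 stuck-at-0}.
Test 2 (in0=1, in1=0, in2=1): fault-free g1=1, g2=0, g3=0, g4=1, g5=0 → Y1=1, Y2=0; observed Y1=1, Y2=0. Eliminates g3 stuck-at-1, g4 stuck-at-0.
Only g2 stuck-at-0 is consistent with every test.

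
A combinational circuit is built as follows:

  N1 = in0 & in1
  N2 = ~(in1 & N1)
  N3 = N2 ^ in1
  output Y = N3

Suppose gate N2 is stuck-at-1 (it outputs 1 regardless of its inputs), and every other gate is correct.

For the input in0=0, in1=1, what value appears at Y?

0

Propagate with N2 forced: N1=0, N2=1 [stuck-at-1], N3=0.
So Y = 0. (Same as the fault-free value — the fault is masked on this input.)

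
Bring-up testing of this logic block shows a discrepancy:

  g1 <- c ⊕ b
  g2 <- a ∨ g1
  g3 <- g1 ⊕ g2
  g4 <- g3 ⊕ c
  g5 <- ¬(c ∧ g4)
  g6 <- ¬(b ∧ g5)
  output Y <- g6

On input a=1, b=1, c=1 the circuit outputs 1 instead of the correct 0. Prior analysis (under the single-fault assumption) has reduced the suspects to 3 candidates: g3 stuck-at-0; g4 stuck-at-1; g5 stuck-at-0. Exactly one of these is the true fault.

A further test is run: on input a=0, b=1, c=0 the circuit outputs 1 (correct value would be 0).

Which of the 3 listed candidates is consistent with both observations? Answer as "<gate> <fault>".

Evaluate each candidate on input a=0, b=1, c=0:
  g3 stuck-at-0: g1=1, g2=1, g3=0 [stuck-at-0], g4=0, g5=1, g6=0 → 0 — eliminated
  g4 stuck-at-1: g1=1, g2=1, g3=0, g4=1 [stuck-at-1], g5=1, g6=0 → 0 — eliminated
  g5 stuck-at-0: g1=1, g2=1, g3=0, g4=0, g5=0 [stuck-at-0], g6=1 → 1 — matches
Only g5 stuck-at-0 reproduces the observed 1.

g5 stuck-at-0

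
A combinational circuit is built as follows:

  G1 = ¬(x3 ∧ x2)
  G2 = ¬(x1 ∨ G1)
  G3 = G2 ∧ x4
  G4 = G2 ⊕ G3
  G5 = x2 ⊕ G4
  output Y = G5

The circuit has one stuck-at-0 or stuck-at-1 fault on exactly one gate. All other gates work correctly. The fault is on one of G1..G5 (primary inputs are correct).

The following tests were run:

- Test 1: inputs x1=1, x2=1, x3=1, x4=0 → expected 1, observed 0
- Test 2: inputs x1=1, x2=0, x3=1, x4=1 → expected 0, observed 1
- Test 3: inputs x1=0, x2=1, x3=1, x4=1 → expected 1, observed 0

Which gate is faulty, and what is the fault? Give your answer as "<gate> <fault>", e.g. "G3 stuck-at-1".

Fault-free values for test 1 (x1=1, x2=1, x3=1, x4=0): G1=0, G2=0, G3=0, G4=0, G5=1, giving Y=1. Observed 0.
Test 1: faults giving observed 0 are {G2 stuck-at-1, G3 stuck-at-1, G4 stuck-at-1, G5 stuck-at-0}.
Test 2 (x1=1, x2=0, x3=1, x4=1): fault-free G1=1, G2=0, G3=0, G4=0, G5=0 → 0; observed 1. Eliminates G2 stuck-at-1, G5 stuck-at-0.
Test 3 (x1=0, x2=1, x3=1, x4=1): fault-free G1=0, G2=1, G3=1, G4=0, G5=1 → 1; observed 0. Eliminates G3 stuck-at-1.
Only G4 stuck-at-1 is consistent with every test.

G4 stuck-at-1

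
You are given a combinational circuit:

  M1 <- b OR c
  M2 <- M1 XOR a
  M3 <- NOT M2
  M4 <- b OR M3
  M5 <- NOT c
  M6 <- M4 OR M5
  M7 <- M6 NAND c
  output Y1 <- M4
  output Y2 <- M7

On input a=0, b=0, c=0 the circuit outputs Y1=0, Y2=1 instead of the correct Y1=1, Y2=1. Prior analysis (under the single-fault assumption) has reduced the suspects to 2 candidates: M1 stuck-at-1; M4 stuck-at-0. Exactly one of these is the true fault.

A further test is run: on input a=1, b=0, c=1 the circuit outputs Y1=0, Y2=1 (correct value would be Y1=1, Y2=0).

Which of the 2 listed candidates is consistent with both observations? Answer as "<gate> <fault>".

Evaluate each candidate on input a=1, b=0, c=1:
  M1 stuck-at-1: M1=1 [stuck-at-1], M2=0, M3=1, M4=1, M5=0, M6=1, M7=0 → Y1=1, Y2=0 — eliminated
  M4 stuck-at-0: M1=1, M2=0, M3=1, M4=0 [stuck-at-0], M5=0, M6=0, M7=1 → Y1=0, Y2=1 — matches
Only M4 stuck-at-0 reproduces the observed Y1=0, Y2=1.

M4 stuck-at-0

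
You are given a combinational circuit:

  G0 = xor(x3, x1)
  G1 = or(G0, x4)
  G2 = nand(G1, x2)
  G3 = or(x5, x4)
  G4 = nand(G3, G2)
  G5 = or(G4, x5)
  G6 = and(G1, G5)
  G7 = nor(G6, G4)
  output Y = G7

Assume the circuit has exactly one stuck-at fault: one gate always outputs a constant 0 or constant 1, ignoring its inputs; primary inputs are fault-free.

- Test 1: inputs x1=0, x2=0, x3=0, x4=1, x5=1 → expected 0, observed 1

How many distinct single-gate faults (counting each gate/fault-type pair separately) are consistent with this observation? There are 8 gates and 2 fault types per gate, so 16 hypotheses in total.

Fault-free: G0=0, G1=1, G2=1, G3=1, G4=0, G5=1, G6=1, G7=0 → 0. Observed 1.
  G0: none of the 2 fault types match ✗
  G1: stuck-at-0 ✓; others ✗
  G2: none of the 2 fault types match ✗
  G3: none of the 2 fault types match ✗
  G4: none of the 2 fault types match ✗
  G5: stuck-at-0 ✓; others ✗
  G6: stuck-at-0 ✓; others ✗
  G7: stuck-at-1 ✓; others ✗
Consistent faults: {G1 stuck-at-0, G5 stuck-at-0, G6 stuck-at-0, G7 stuck-at-1} — 4 in all.

4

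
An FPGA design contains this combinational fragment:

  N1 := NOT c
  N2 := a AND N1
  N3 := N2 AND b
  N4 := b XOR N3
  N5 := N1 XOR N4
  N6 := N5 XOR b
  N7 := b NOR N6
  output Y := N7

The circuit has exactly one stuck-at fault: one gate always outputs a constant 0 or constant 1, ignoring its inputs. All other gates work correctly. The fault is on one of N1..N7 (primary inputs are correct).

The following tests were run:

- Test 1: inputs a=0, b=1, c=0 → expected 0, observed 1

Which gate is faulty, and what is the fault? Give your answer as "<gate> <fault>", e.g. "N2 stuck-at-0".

Fault-free values for test 1 (a=0, b=1, c=0): N1=1, N2=0, N3=0, N4=1, N5=0, N6=1, N7=0, giving Y=0. Observed 1.
Test 1: faults giving observed 1 are {N7 stuck-at-1}.
Only N7 stuck-at-1 is consistent with every test.

N7 stuck-at-1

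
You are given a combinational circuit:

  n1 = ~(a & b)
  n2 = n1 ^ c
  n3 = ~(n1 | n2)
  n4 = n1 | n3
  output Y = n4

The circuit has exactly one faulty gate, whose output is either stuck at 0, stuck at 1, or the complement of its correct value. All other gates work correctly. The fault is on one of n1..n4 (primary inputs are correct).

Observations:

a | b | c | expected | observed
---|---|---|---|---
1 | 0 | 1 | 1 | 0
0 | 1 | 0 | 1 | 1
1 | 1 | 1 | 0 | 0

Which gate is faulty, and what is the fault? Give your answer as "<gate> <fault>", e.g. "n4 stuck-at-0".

Fault-free values for test 1 (a=1, b=0, c=1): n1=1, n2=0, n3=0, n4=1, giving Y=1. Observed 0.
Test 1: faults giving observed 0 are {n1 stuck-at-0, n1 inverted output, n4 stuck-at-0, n4 inverted output}.
Test 2 (a=0, b=1, c=0): fault-free n1=1, n2=1, n3=0, n4=1 → 1; observed 1. Eliminates n4 stuck-at-0, n4 inverted output.
Test 3 (a=1, b=1, c=1): fault-free n1=0, n2=1, n3=0, n4=0 → 0; observed 0. Eliminates n1 inverted output.
Only n1 stuck-at-0 is consistent with every test.

n1 stuck-at-0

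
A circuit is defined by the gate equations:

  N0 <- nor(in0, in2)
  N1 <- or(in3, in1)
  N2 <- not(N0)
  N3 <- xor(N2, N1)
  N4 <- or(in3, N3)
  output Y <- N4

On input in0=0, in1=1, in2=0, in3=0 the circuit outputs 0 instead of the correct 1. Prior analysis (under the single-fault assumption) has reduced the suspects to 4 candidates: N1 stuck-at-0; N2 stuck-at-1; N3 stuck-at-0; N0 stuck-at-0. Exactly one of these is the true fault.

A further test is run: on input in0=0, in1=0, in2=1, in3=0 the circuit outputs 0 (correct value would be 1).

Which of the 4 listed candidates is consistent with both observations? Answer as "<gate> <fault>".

N3 stuck-at-0

Evaluate each candidate on input in0=0, in1=0, in2=1, in3=0:
  N1 stuck-at-0: N0=0, N1=0 [stuck-at-0], N2=1, N3=1, N4=1 → 1 — eliminated
  N2 stuck-at-1: N0=0, N1=0, N2=1 [stuck-at-1], N3=1, N4=1 → 1 — eliminated
  N3 stuck-at-0: N0=0, N1=0, N2=1, N3=0 [stuck-at-0], N4=0 → 0 — matches
  N0 stuck-at-0: N0=0 [stuck-at-0], N1=0, N2=1, N3=1, N4=1 → 1 — eliminated
Only N3 stuck-at-0 reproduces the observed 0.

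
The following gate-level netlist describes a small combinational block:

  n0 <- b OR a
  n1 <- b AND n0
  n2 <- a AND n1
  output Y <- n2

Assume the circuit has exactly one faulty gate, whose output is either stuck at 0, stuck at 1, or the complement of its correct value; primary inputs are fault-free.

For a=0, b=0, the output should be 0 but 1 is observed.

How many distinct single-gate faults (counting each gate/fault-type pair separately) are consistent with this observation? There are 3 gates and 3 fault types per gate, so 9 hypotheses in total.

2

Fault-free: n0=0, n1=0, n2=0 → 0. Observed 1.
  n0 stuck-at-0: output 0 ✗
  n0 stuck-at-1: output 0 ✗
  n0 inverted output: output 0 ✗
  n1 stuck-at-0: output 0 ✗
  n1 stuck-at-1: output 0 ✗
  n1 inverted output: output 0 ✗
  n2 stuck-at-0: output 0 ✗
  n2 stuck-at-1: output 1 ✓
  n2 inverted output: output 1 ✓
Consistent faults: {n2 stuck-at-1, n2 inverted output} — 2 in all.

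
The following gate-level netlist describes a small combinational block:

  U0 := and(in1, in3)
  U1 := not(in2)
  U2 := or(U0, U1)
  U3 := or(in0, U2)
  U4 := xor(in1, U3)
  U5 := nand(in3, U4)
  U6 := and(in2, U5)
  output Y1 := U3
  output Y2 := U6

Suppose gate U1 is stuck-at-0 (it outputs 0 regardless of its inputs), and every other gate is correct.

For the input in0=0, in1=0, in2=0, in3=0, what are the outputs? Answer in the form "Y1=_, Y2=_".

Y1=0, Y2=0

Propagate with U1 forced: U0=0, U1=0 [stuck-at-0], U2=0, U3=0, U4=0, U5=1, U6=0.
So the outputs are Y1=0, Y2=0. (Without the fault they would be Y1=1, Y2=0.)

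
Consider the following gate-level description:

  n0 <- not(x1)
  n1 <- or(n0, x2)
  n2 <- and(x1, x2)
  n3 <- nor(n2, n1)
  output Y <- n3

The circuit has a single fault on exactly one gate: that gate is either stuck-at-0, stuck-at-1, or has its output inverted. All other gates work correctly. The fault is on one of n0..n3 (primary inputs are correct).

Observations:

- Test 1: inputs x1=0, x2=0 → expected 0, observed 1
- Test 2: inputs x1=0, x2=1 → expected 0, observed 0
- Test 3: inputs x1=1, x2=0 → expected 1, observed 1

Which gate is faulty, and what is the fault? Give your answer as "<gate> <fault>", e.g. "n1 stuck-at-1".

n0 stuck-at-0

Fault-free values for test 1 (x1=0, x2=0): n0=1, n1=1, n2=0, n3=0, giving Y=0. Observed 1.
Test 1: faults giving observed 1 are {n0 stuck-at-0, n0 inverted output, n1 stuck-at-0, n1 inverted output, n3 stuck-at-1, n3 inverted output}.
Test 2 (x1=0, x2=1): fault-free n0=1, n1=1, n2=0, n3=0 → 0; observed 0. Eliminates n1 stuck-at-0, n1 inverted output, n3 stuck-at-1, n3 inverted output.
Test 3 (x1=1, x2=0): fault-free n0=0, n1=0, n2=0, n3=1 → 1; observed 1. Eliminates n0 inverted output.
Only n0 stuck-at-0 is consistent with every test.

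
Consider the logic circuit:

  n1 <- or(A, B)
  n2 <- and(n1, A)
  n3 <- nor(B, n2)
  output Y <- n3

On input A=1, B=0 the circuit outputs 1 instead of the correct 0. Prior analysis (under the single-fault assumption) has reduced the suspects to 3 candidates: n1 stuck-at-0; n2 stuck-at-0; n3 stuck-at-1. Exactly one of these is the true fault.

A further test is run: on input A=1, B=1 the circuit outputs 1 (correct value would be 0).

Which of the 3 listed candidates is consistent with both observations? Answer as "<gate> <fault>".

Evaluate each candidate on input A=1, B=1:
  n1 stuck-at-0: n1=0 [stuck-at-0], n2=0, n3=0 → 0 — eliminated
  n2 stuck-at-0: n1=1, n2=0 [stuck-at-0], n3=0 → 0 — eliminated
  n3 stuck-at-1: n1=1, n2=1, n3=1 [stuck-at-1] → 1 — matches
Only n3 stuck-at-1 reproduces the observed 1.

n3 stuck-at-1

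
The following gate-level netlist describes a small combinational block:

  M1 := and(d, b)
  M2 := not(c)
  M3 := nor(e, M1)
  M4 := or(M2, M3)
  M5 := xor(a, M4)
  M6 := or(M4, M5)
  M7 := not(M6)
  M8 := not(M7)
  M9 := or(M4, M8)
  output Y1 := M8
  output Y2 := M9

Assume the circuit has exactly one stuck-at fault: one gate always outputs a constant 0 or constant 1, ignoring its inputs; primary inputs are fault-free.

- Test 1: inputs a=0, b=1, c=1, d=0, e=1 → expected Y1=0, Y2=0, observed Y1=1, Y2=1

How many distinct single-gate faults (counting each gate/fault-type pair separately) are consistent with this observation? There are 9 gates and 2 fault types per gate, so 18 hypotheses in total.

7

Fault-free: M1=0, M2=0, M3=0, M4=0, M5=0, M6=0, M7=1, M8=0, M9=0 → Y1=0, Y2=0. Observed Y1=1, Y2=1.
  M1: none of the 2 fault types match ✗
  M2: stuck-at-1 ✓; others ✗
  M3: stuck-at-1 ✓; others ✗
  M4: stuck-at-1 ✓; others ✗
  M5: stuck-at-1 ✓; others ✗
  M6: stuck-at-1 ✓; others ✗
  M7: stuck-at-0 ✓; others ✗
  M8: stuck-at-1 ✓; others ✗
  M9: none of the 2 fault types match ✗
Consistent faults: {M2 stuck-at-1, M3 stuck-at-1, M4 stuck-at-1, M5 stuck-at-1, M6 stuck-at-1, M7 stuck-at-0, M8 stuck-at-1} — 7 in all.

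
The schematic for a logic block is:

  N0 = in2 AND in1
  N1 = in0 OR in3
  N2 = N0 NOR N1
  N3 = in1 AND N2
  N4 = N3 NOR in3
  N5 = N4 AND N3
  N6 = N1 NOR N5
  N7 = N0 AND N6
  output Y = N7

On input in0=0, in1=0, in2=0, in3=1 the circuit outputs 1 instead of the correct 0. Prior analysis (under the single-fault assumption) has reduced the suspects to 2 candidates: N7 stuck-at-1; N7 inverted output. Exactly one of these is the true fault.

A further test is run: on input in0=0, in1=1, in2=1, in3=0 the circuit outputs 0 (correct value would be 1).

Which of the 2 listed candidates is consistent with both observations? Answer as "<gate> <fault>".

N7 inverted output

Evaluate each candidate on input in0=0, in1=1, in2=1, in3=0:
  N7 stuck-at-1: N0=1, N1=0, N2=0, N3=0, N4=1, N5=0, N6=1, N7=1 [stuck-at-1] → 1 — eliminated
  N7 inverted output: N0=1, N1=0, N2=0, N3=0, N4=1, N5=0, N6=1, N7=0 [inverted output] → 0 — matches
Only N7 inverted output reproduces the observed 0.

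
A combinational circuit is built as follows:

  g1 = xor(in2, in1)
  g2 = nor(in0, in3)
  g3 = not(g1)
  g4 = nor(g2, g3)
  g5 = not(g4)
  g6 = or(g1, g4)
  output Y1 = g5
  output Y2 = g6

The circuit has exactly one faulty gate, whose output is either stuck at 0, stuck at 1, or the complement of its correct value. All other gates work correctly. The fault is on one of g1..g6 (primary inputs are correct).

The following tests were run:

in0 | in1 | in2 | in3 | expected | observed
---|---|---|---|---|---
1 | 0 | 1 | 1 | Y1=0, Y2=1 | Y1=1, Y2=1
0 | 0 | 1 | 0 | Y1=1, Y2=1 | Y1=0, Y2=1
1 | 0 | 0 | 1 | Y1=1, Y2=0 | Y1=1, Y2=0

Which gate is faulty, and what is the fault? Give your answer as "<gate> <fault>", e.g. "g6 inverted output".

g2 inverted output

Fault-free values for test 1 (in0=1, in1=0, in2=1, in3=1): g1=1, g2=0, g3=0, g4=1, g5=0, g6=1, giving Y1=0, Y2=1. Observed Y1=1, Y2=1.
Test 1: faults giving observed Y1=1, Y2=1 are {g2 stuck-at-1, g2 inverted output, g3 stuck-at-1, g3 inverted output, g4 stuck-at-0, g4 inverted output, g5 stuck-at-1, g5 inverted output}.
Test 2 (in0=0, in1=0, in2=1, in3=0): fault-free g1=1, g2=1, g3=0, g4=0, g5=1, g6=1 → Y1=1, Y2=1; observed Y1=0, Y2=1. Eliminates g2 stuck-at-1, g3 stuck-at-1, g3 inverted output, g4 stuck-at-0, g5 stuck-at-1.
Test 3 (in0=1, in1=0, in2=0, in3=1): fault-free g1=0, g2=0, g3=1, g4=0, g5=1, g6=0 → Y1=1, Y2=0; observed Y1=1, Y2=0. Eliminates g4 inverted output, g5 inverted output.
Only g2 inverted output is consistent with every test.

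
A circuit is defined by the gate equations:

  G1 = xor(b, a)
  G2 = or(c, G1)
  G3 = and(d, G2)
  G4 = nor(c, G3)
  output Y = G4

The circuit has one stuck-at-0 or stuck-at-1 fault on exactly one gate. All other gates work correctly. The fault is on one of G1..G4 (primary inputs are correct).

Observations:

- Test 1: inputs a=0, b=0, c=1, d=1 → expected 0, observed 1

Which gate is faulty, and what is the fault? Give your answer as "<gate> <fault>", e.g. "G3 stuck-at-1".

G4 stuck-at-1

Fault-free values for test 1 (a=0, b=0, c=1, d=1): G1=0, G2=1, G3=1, G4=0, giving Y=0. Observed 1.
Test 1: faults giving observed 1 are {G4 stuck-at-1}.
Only G4 stuck-at-1 is consistent with every test.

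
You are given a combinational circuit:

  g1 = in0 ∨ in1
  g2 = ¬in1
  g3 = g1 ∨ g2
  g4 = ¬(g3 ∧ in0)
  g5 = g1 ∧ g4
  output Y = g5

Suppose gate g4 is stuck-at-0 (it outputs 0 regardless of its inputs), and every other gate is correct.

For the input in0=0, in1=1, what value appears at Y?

0

Propagate with g4 forced: g1=1, g2=0, g3=1, g4=0 [stuck-at-0], g5=0.
So Y = 0. (Without the fault it would be 1.)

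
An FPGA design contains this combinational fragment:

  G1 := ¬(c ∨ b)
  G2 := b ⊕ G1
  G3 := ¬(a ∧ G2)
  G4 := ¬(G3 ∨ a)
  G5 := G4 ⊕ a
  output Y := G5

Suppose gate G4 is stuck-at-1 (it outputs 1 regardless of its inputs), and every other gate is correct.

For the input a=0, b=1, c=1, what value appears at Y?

1

Propagate with G4 forced: G1=0, G2=1, G3=1, G4=1 [stuck-at-1], G5=1.
So Y = 1. (Without the fault it would be 0.)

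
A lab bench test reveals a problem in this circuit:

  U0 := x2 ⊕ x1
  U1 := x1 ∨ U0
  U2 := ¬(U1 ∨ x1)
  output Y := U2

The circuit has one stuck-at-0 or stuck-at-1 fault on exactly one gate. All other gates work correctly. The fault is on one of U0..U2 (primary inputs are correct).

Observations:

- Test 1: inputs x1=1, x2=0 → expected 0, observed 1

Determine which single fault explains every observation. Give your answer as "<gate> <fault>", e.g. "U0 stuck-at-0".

U2 stuck-at-1

Fault-free values for test 1 (x1=1, x2=0): U0=1, U1=1, U2=0, giving Y=0. Observed 1.
Test 1: faults giving observed 1 are {U2 stuck-at-1}.
Only U2 stuck-at-1 is consistent with every test.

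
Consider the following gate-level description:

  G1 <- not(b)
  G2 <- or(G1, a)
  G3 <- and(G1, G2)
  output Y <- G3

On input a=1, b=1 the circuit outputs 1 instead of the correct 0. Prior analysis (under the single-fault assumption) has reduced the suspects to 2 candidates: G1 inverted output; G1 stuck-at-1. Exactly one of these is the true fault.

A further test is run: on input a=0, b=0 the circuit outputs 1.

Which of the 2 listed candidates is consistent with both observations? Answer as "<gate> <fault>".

G1 stuck-at-1

Evaluate each candidate on input a=0, b=0:
  G1 inverted output: G1=0 [inverted output], G2=0, G3=0 → 0 — eliminated
  G1 stuck-at-1: G1=1 [stuck-at-1], G2=1, G3=1 → 1 — matches
Only G1 stuck-at-1 reproduces the observed 1.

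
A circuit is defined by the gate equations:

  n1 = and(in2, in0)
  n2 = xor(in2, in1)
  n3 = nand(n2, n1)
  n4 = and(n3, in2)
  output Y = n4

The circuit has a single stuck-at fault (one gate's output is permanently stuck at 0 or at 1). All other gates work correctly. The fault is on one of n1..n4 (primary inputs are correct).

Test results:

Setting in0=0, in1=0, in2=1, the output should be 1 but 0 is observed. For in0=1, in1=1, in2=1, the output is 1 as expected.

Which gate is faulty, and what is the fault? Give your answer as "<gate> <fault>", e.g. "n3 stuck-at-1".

n1 stuck-at-1

Fault-free values for test 1 (in0=0, in1=0, in2=1): n1=0, n2=1, n3=1, n4=1, giving Y=1. Observed 0.
Test 1: faults giving observed 0 are {n1 stuck-at-1, n3 stuck-at-0, n4 stuck-at-0}.
Test 2 (in0=1, in1=1, in2=1): fault-free n1=1, n2=0, n3=1, n4=1 → 1; observed 1. Eliminates n3 stuck-at-0, n4 stuck-at-0.
Only n1 stuck-at-1 is consistent with every test.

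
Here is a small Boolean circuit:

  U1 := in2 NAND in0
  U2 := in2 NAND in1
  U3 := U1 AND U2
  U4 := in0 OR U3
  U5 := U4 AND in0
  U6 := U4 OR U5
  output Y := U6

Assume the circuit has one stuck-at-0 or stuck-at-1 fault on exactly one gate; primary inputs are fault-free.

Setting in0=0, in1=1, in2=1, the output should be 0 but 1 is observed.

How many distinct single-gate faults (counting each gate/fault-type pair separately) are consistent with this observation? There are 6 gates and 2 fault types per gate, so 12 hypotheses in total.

5

Fault-free: U1=1, U2=0, U3=0, U4=0, U5=0, U6=0 → 0. Observed 1.
  U1 stuck-at-0: output 0 ✗
  U1 stuck-at-1: output 0 ✗
  U2 stuck-at-0: output 0 ✗
  U2 stuck-at-1: output 1 ✓
  U3 stuck-at-0: output 0 ✗
  U3 stuck-at-1: output 1 ✓
  U4 stuck-at-0: output 0 ✗
  U4 stuck-at-1: output 1 ✓
  U5 stuck-at-0: output 0 ✗
  U5 stuck-at-1: output 1 ✓
  U6 stuck-at-0: output 0 ✗
  U6 stuck-at-1: output 1 ✓
Consistent faults: {U2 stuck-at-1, U3 stuck-at-1, U4 stuck-at-1, U5 stuck-at-1, U6 stuck-at-1} — 5 in all.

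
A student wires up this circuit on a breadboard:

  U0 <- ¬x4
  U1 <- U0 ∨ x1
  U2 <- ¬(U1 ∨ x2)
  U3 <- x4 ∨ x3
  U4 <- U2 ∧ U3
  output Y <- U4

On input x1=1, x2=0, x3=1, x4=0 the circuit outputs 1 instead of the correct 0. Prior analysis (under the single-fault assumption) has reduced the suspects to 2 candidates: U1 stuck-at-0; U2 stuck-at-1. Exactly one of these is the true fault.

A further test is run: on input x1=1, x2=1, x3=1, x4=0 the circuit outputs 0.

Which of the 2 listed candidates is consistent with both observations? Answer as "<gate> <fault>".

U1 stuck-at-0

Evaluate each candidate on input x1=1, x2=1, x3=1, x4=0:
  U1 stuck-at-0: U0=1, U1=0 [stuck-at-0], U2=0, U3=1, U4=0 → 0 — matches
  U2 stuck-at-1: U0=1, U1=1, U2=1 [stuck-at-1], U3=1, U4=1 → 1 — eliminated
Only U1 stuck-at-0 reproduces the observed 0.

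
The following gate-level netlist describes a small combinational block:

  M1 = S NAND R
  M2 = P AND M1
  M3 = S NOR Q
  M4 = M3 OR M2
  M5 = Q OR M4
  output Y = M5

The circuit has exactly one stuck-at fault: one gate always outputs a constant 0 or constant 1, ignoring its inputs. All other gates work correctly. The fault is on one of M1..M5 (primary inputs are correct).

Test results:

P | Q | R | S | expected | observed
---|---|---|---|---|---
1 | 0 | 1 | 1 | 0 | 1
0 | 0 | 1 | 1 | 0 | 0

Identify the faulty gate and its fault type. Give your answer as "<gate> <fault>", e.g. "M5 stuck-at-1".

M1 stuck-at-1

Fault-free values for test 1 (P=1, Q=0, R=1, S=1): M1=0, M2=0, M3=0, M4=0, M5=0, giving Y=0. Observed 1.
Test 1: faults giving observed 1 are {M1 stuck-at-1, M2 stuck-at-1, M3 stuck-at-1, M4 stuck-at-1, M5 stuck-at-1}.
Test 2 (P=0, Q=0, R=1, S=1): fault-free M1=0, M2=0, M3=0, M4=0, M5=0 → 0; observed 0. Eliminates M2 stuck-at-1, M3 stuck-at-1, M4 stuck-at-1, M5 stuck-at-1.
Only M1 stuck-at-1 is consistent with every test.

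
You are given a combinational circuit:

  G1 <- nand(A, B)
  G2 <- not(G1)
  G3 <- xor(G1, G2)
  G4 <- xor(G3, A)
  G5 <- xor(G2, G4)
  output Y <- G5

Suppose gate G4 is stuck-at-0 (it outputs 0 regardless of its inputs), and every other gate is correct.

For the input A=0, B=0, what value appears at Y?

Propagate with G4 forced: G1=1, G2=0, G3=1, G4=0 [stuck-at-0], G5=0.
So Y = 0. (Without the fault it would be 1.)

0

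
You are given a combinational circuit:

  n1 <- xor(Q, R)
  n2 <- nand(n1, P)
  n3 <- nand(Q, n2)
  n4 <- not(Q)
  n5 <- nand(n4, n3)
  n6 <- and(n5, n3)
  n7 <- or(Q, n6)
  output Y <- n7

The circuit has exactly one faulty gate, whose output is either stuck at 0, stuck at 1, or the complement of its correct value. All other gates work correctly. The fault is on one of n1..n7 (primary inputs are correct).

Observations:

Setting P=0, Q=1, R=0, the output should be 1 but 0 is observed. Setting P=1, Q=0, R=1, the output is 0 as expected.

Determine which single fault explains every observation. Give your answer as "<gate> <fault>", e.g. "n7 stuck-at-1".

Fault-free values for test 1 (P=0, Q=1, R=0): n1=1, n2=1, n3=0, n4=0, n5=1, n6=0, n7=1, giving Y=1. Observed 0.
Test 1: faults giving observed 0 are {n7 stuck-at-0, n7 inverted output}.
Test 2 (P=1, Q=0, R=1): fault-free n1=1, n2=0, n3=1, n4=1, n5=0, n6=0, n7=0 → 0; observed 0. Eliminates n7 inverted output.
Only n7 stuck-at-0 is consistent with every test.

n7 stuck-at-0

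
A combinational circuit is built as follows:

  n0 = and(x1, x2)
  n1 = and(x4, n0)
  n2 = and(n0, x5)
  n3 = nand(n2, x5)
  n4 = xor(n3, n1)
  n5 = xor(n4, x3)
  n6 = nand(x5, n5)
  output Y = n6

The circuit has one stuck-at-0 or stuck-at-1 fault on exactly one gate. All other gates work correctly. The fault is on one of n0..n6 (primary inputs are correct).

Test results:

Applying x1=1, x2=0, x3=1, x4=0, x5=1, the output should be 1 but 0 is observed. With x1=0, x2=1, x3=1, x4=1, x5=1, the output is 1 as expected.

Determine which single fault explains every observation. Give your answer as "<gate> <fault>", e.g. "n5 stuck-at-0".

n0 stuck-at-1

Fault-free values for test 1 (x1=1, x2=0, x3=1, x4=0, x5=1): n0=0, n1=0, n2=0, n3=1, n4=1, n5=0, n6=1, giving Y=1. Observed 0.
Test 1: faults giving observed 0 are {n0 stuck-at-1, n1 stuck-at-1, n2 stuck-at-1, n3 stuck-at-0, n4 stuck-at-0, n5 stuck-at-1, n6 stuck-at-0}.
Test 2 (x1=0, x2=1, x3=1, x4=1, x5=1): fault-free n0=0, n1=0, n2=0, n3=1, n4=1, n5=0, n6=1 → 1; observed 1. Eliminates n1 stuck-at-1, n2 stuck-at-1, n3 stuck-at-0, n4 stuck-at-0, n5 stuck-at-1, n6 stuck-at-0.
Only n0 stuck-at-1 is consistent with every test.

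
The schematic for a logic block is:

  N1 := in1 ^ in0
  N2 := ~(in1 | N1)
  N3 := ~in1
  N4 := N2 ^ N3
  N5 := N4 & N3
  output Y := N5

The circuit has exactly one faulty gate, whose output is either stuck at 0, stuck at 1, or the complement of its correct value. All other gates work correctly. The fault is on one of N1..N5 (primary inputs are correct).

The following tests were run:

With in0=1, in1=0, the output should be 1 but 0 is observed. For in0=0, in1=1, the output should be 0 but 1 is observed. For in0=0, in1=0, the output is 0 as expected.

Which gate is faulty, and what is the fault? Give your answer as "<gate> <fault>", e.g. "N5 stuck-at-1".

Fault-free values for test 1 (in0=1, in1=0): N1=1, N2=0, N3=1, N4=1, N5=1, giving Y=1. Observed 0.
Test 1: faults giving observed 0 are {N1 stuck-at-0, N1 inverted output, N2 stuck-at-1, N2 inverted output, N3 stuck-at-0, N3 inverted output, N4 stuck-at-0, N4 inverted output, N5 stuck-at-0, N5 inverted output}.
Test 2 (in0=0, in1=1): fault-free N1=1, N2=0, N3=0, N4=0, N5=0 → 0; observed 1. Eliminates N1 stuck-at-0, N1 inverted output, N2 stuck-at-1, N2 inverted output, N3 stuck-at-0, N4 stuck-at-0, N4 inverted output, N5 stuck-at-0.
Test 3 (in0=0, in1=0): fault-free N1=0, N2=1, N3=1, N4=0, N5=0 → 0; observed 0. Eliminates N5 inverted output.
Only N3 inverted output is consistent with every test.

N3 inverted output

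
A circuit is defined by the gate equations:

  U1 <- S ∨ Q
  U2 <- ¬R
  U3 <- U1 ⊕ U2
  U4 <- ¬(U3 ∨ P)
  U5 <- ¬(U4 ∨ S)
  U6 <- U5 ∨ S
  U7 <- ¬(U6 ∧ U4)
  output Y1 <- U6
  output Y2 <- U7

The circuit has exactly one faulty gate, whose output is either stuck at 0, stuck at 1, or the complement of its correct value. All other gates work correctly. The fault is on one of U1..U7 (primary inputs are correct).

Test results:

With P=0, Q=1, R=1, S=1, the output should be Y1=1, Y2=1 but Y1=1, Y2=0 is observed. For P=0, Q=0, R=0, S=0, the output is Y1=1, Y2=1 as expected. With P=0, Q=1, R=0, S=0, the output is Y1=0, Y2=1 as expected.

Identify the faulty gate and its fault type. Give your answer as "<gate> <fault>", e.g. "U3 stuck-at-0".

U2 stuck-at-1

Fault-free values for test 1 (P=0, Q=1, R=1, S=1): U1=1, U2=0, U3=1, U4=0, U5=0, U6=1, U7=1, giving Y1=1, Y2=1. Observed Y1=1, Y2=0.
Test 1: faults giving observed Y1=1, Y2=0 are {U1 stuck-at-0, U1 inverted output, U2 stuck-at-1, U2 inverted output, U3 stuck-at-0, U3 inverted output, U4 stuck-at-1, U4 inverted output, U7 stuck-at-0, U7 inverted output}.
Test 2 (P=0, Q=0, R=0, S=0): fault-free U1=0, U2=1, U3=1, U4=0, U5=1, U6=1, U7=1 → Y1=1, Y2=1; observed Y1=1, Y2=1. Eliminates U1 inverted output, U2 inverted output, U3 stuck-at-0, U3 inverted output, U4 stuck-at-1, U4 inverted output, U7 stuck-at-0, U7 inverted output.
Test 3 (P=0, Q=1, R=0, S=0): fault-free U1=1, U2=1, U3=0, U4=1, U5=0, U6=0, U7=1 → Y1=0, Y2=1; observed Y1=0, Y2=1. Eliminates U1 stuck-at-0.
Only U2 stuck-at-1 is consistent with every test.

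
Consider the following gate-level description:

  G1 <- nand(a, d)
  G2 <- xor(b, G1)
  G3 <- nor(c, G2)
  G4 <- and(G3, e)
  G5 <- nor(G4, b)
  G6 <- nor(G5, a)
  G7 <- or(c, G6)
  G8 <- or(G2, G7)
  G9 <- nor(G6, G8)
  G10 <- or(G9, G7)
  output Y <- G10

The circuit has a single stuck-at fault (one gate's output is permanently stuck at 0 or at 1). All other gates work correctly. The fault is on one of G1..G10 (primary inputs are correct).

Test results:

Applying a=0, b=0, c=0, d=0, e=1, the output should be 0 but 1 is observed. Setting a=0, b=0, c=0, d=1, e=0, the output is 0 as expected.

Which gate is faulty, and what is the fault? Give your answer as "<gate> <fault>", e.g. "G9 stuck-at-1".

G3 stuck-at-1

Fault-free values for test 1 (a=0, b=0, c=0, d=0, e=1): G1=1, G2=1, G3=0, G4=0, G5=1, G6=0, G7=0, G8=1, G9=0, G10=0, giving Y=0. Observed 1.
Test 1: faults giving observed 1 are {G1 stuck-at-0, G2 stuck-at-0, G3 stuck-at-1, G4 stuck-at-1, G5 stuck-at-0, G6 stuck-at-1, G7 stuck-at-1, G8 stuck-at-0, G9 stuck-at-1, G10 stuck-at-1}.
Test 2 (a=0, b=0, c=0, d=1, e=0): fault-free G1=1, G2=1, G3=0, G4=0, G5=1, G6=0, G7=0, G8=1, G9=0, G10=0 → 0; observed 0. Eliminates G1 stuck-at-0, G2 stuck-at-0, G4 stuck-at-1, G5 stuck-at-0, G6 stuck-at-1, G7 stuck-at-1, G8 stuck-at-0, G9 stuck-at-1, G10 stuck-at-1.
Only G3 stuck-at-1 is consistent with every test.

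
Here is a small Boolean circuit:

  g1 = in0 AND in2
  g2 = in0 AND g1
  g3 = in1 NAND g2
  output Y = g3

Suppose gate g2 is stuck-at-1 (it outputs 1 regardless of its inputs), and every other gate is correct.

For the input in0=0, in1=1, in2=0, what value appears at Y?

Propagate with g2 forced: g1=0, g2=1 [stuck-at-1], g3=0.
So Y = 0. (Without the fault it would be 1.)

0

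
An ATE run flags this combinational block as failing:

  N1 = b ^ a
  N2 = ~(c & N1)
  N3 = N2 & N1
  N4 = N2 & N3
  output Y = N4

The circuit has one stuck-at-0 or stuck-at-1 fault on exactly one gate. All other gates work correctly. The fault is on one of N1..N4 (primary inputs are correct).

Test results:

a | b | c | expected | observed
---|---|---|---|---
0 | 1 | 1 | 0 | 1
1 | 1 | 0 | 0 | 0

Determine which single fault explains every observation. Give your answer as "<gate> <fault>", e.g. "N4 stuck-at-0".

N2 stuck-at-1

Fault-free values for test 1 (a=0, b=1, c=1): N1=1, N2=0, N3=0, N4=0, giving Y=0. Observed 1.
Test 1: faults giving observed 1 are {N2 stuck-at-1, N4 stuck-at-1}.
Test 2 (a=1, b=1, c=0): fault-free N1=0, N2=1, N3=0, N4=0 → 0; observed 0. Eliminates N4 stuck-at-1.
Only N2 stuck-at-1 is consistent with every test.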